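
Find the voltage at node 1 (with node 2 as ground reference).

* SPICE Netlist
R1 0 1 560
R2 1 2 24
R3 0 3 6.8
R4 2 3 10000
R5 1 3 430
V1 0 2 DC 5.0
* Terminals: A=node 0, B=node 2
Nodal analysis, taking node 2 as the 0 V reference.
Source V1 fixes V_0 = 5 V.
KCL at each unknown node (sum of currents leaving = 0; resistances in Ω):
  Node 1: (V_1 - 5)/560 + (V_1 - 0)/24 + (V_1 - V_3)/430 = 0
  Node 3: (V_3 - 5)/6.8 + (V_3 - 0)/10000 + (V_3 - V_1)/430 = 0
Collecting terms (coefficients in siemens):
  0.04578·V_1 - 0.002326·V_3 = 0.008929
  0.1495·V_3 - 0.002326·V_1 = 0.7353
Determinant D = (0.04578)(0.1495) - (-0.002326)(-0.002326) = 0.006838
V_1 = [(0.008929)(0.1495) - (-0.002326)(0.7353)]/D = 0.4453 V
V_3 = [(0.04578)(0.7353) - (0.008929)(-0.002326)]/D = 4.926 V
The requested potential is V_1 = 0.4453 V.

Final answer: V_1 = 0.4453 V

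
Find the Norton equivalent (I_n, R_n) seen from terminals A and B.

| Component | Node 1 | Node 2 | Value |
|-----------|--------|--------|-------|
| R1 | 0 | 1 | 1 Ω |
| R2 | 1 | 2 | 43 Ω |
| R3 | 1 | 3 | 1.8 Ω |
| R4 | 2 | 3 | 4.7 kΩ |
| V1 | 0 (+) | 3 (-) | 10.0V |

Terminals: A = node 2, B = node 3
Find the Thévenin equivalent first; then I_n = V_th/R_th and R_n = R_th.
Step 1 — V_th is the open-circuit voltage V_A - V_B (nothing connected across the terminals).
Nodal analysis, taking node 3 as the 0 V reference.
Source V1 fixes V_0 = 10 V.
KCL at each unknown node (sum of currents leaving = 0; resistances in Ω):
  Node 1: (V_1 - 10)/1 + (V_1 - V_2)/43 + (V_1 - 0)/1.8 = 0
  Node 2: (V_2 - V_1)/43 + (V_2 - 0)/4700 = 0
Collecting terms (coefficients in siemens):
  1.579·V_1 - 0.02326·V_2 = 10
  0.02347·V_2 - 0.02326·V_1 = 0
Determinant D = (1.579)(0.02347) - (-0.02326)(-0.02326) = 0.03651
V_1 = [(10)(0.02347) - (-0.02326)(0)]/D = 6.428 V
V_2 = [(1.579)(0) - (10)(-0.02326)]/D = 6.369 V
V_th = V_2 - V_3 = 6.369 - 0 = 6.369 V
Step 2 — R_th: zero the source — replace V1 by a short circuit (node 3 merges into node 0) — and find the resistance seen between A (node 2) and B (node 0).
Reduce the network between node 2 (A) and node 0 (B) by series/parallel combination:
  Rp1 = R1 ‖ R3 (parallel, both between nodes 0 and 1) = 1/(1/1 + 1/1.8) = 0.6429 Ω
  Rs1 = R2 + Rp1 (series, joined only at node 1) = 43 + 0.6429 = 43.64 Ω
  Rp2 = R4 ‖ Rs1 (parallel, both between nodes 0 and 2) = 1/(1/4700 + 1/43.64) = 43.24 Ω
R_th = 43.24 Ω
I_n = V_th/R_th = 6.369/43.24 = 0.1473 A, and R_n = R_th = 43.24 Ω

Final answer: I_n = 0.1473 A, R_n = 43.24 Ω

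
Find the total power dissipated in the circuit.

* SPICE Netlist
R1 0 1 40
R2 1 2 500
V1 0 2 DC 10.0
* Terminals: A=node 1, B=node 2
Nodal analysis, taking node 2 as the 0 V reference.
Source V1 fixes V_0 = 10 V.
KCL at each unknown node (sum of currents leaving = 0; resistances in Ω):
  Node 1: (V_1 - 10)/40 + (V_1 - 0)/500 = 0
Collecting terms: 0.027 × V_1 = 0.25  =>  V_1 = 9.259 V
Power in each resistor, P = (ΔV)²/R:
  P_R1 = (10 - 9.259)²/40 = 0.01372 W
  P_R2 = (9.259 - 0)²/500 = 0.1715 W
P_total = P_R1 + P_R2 = 0.1852 W

Final answer: 0.1852 W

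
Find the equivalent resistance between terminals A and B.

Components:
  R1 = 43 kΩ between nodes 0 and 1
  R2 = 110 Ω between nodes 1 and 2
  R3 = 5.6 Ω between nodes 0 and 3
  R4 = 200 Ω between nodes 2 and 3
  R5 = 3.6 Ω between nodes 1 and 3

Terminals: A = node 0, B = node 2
The network is not a plain series/parallel combination. Inject a 1 A test current into terminal A (node 0) and return it from terminal B (node 2); then R_eq = V_A / (1 A).
Nodal analysis, taking node 2 as the 0 V reference.
Current source I_test pushes 1 A into node 0 and draws it out of node 2.
KCL at each unknown node (sum of currents leaving = 0; resistances in Ω):
  Node 0: (V_0 - V_1)/43000 + (V_0 - V_3)/5.6 - 1 = 0
  Node 1: (V_1 - V_0)/43000 + (V_1 - 0)/110 + (V_1 - V_3)/3.6 = 0
  Node 3: (V_3 - V_0)/5.6 + (V_3 - V_1)/3.6 + (V_3 - 0)/200 = 0
Collecting terms (coefficients in siemens):
  0.1786·V_0 - 0.00002326·V_1 - 0.1786·V_3 = 1
  0.2869·V_1 - 0.00002326·V_0 - 0.2778·V_3 = 0
  0.4613·V_3 - 0.1786·V_0 - 0.2778·V_1 = 0
Solving these 3 simultaneous equations (Gaussian elimination) gives:
  V_0 = 78.05 V, V_1 = 70.15 V, V_3 = 72.45 V
R_eq = V_0 / 1 A = 78.05 Ω

Final answer: 78.05 Ω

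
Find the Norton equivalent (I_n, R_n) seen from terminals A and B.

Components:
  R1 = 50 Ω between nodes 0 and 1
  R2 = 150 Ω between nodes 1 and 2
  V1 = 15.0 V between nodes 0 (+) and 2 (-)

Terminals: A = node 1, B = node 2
Find the Thévenin equivalent first; then I_n = V_th/R_th and R_n = R_th.
Step 1 — V_th is the open-circuit voltage V_A - V_B (nothing connected across the terminals).
Nodal analysis, taking node 2 as the 0 V reference.
Source V1 fixes V_0 = 15 V.
KCL at each unknown node (sum of currents leaving = 0; resistances in Ω):
  Node 1: (V_1 - 15)/50 + (V_1 - 0)/150 = 0
Collecting terms: 0.02667 × V_1 = 0.3  =>  V_1 = 11.25 V
V_th = V_1 - V_2 = 11.25 - 0 = 11.25 V
Step 2 — R_th: zero the source — replace V1 by a short circuit (node 2 merges into node 0) — and find the resistance seen between A (node 1) and B (node 0).
Reduce the network between node 1 (A) and node 0 (B) by series/parallel combination:
  Rp1 = R1 ‖ R2 (parallel, both between nodes 0 and 1) = 1/(1/50 + 1/150) = 37.5 Ω
R_th = 37.5 Ω
I_n = V_th/R_th = 11.25/37.5 = 0.3 A, and R_n = R_th = 37.5 Ω

Final answer: I_n = 0.3 A, R_n = 37.5 Ω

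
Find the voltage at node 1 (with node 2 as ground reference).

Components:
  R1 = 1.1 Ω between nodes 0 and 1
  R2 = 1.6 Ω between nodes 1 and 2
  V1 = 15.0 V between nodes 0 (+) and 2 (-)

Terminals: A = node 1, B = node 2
Nodal analysis, taking node 2 as the 0 V reference.
Source V1 fixes V_0 = 15 V.
KCL at each unknown node (sum of currents leaving = 0; resistances in Ω):
  Node 1: (V_1 - 15)/1.1 + (V_1 - 0)/1.6 = 0
Collecting terms: 1.534 × V_1 = 13.64  =>  V_1 = 8.889 V
The requested potential is V_1 = 8.889 V.

Final answer: V_1 = 8.889 V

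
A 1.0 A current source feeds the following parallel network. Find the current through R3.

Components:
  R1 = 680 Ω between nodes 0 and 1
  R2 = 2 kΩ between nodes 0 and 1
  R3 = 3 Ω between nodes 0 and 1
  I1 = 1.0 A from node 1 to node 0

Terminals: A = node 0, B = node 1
All resistors sit directly between nodes 0 and 1, so they are in parallel and share one voltage V; the full source current 1 A splits among them.
1/R_par = 1/680 + 1/2000 + 1/3 = 0.3353 S  =>  R_par = 2.982 Ω
V = I × R_par = 1 × 2.982 = 2.982 V
I_R3 = V/R3 = 2.982/3 = 0.9941 A

Final answer: 0.9941 A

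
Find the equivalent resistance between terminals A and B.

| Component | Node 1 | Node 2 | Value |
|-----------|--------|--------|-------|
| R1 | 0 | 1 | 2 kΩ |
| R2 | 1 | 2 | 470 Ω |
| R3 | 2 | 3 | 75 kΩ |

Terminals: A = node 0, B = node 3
Reduce the network between node 0 (A) and node 3 (B) by series/parallel combination:
  Rs1 = R1 + R2 (series, joined only at node 1) = 2000 + 470 = 2470 Ω
  Rs2 = R3 + Rs1 (series, joined only at node 2) = 75000 + 2470 = 77470 Ω
R_eq = 77.47 kΩ

Final answer: 77.47 kΩ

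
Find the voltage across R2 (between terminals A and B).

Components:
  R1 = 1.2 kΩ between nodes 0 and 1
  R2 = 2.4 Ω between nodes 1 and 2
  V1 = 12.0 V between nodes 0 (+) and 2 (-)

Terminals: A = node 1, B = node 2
R1 and R2 are in series across V1 (node 0 → node 1 → node 2), and the output A–B is taken across R2, so this is a voltage divider.
Series current: I = V1/(R1 + R2) = 12/(1200 + 2.4) = 12/1202 = 0.00998 A
V_R2 = I × R2 = V1 × R2/(R1 + R2) = 12 × 2.4/1202 = 0.02395 V

Final answer: 0.02395 V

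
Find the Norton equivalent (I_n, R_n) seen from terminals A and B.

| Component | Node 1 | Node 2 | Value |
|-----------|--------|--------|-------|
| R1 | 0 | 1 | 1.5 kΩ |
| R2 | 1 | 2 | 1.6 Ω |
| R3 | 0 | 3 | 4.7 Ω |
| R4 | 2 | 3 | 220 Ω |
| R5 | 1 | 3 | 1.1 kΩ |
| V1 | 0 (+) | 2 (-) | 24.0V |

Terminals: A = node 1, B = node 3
Find the Thévenin equivalent first; then I_n = V_th/R_th and R_n = R_th.
Step 1 — V_th is the open-circuit voltage V_A - V_B (nothing connected across the terminals).
Nodal analysis, taking node 2 as the 0 V reference.
Source V1 fixes V_0 = 24 V.
KCL at each unknown node (sum of currents leaving = 0; resistances in Ω):
  Node 1: (V_1 - 24)/1500 + (V_1 - 0)/1.6 + (V_1 - V_3)/1100 = 0
  Node 3: (V_3 - 24)/4.7 + (V_3 - 0)/220 + (V_3 - V_1)/1100 = 0
Collecting terms (coefficients in siemens):
  0.6266·V_1 - 0.0009091·V_3 = 0.016
  0.2182·V_3 - 0.0009091·V_1 = 5.106
Determinant D = (0.6266)(0.2182) - (-0.0009091)(-0.0009091) = 0.1367
V_1 = [(0.016)(0.2182) - (-0.0009091)(5.106)]/D = 0.05949 V
V_3 = [(0.6266)(5.106) - (0.016)(-0.0009091)]/D = 23.4 V
V_th = V_1 - V_3 = 0.05949 - 23.4 = -23.34 V
Step 2 — R_th: zero the source — replace V1 by a short circuit (node 2 merges into node 0) — and find the resistance seen between A (node 1) and B (node 3).
Reduce the network between node 1 (A) and node 3 (B) by series/parallel combination:
  Rp1 = R1 ‖ R2 (parallel, both between nodes 0 and 1) = 1/(1/1500 + 1/1.6) = 1.598 Ω
  Rp2 = R3 ‖ R4 (parallel, both between nodes 0 and 3) = 1/(1/4.7 + 1/220) = 4.602 Ω
  Rs1 = Rp1 + Rp2 (series, joined only at node 0) = 1.598 + 4.602 = 6.2 Ω
  Rp3 = R5 ‖ Rs1 (parallel, both between nodes 1 and 3) = 1/(1/1100 + 1/6.2) = 6.165 Ω
R_th = 6.165 Ω
I_n = V_th/R_th = -23.34/6.165 = -3.786 A, and R_n = R_th = 6.165 Ω

Final answer: I_n = -3.786 A, R_n = 6.165 Ω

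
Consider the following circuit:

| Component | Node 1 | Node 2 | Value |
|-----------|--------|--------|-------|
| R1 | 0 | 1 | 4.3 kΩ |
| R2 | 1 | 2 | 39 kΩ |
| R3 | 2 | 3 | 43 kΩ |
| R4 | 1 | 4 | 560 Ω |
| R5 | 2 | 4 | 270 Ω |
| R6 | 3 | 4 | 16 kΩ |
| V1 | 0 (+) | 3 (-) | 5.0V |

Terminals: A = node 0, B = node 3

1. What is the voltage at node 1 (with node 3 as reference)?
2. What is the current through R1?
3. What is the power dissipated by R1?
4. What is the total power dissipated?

Nodal analysis, taking node 3 as the 0 V reference.
Source V1 fixes V_0 = 5 V.
KCL at each unknown node (sum of currents leaving = 0; resistances in Ω):
  Node 1: (V_1 - 5)/4300 + (V_1 - V_2)/39000 + (V_1 - V_4)/560 = 0
  Node 2: (V_2 - V_1)/39000 + (V_2 - 0)/43000 + (V_2 - V_4)/270 = 0
  Node 4: (V_4 - V_1)/560 + (V_4 - V_2)/270 + (V_4 - 0)/16000 = 0
Collecting terms (coefficients in siemens):
  0.002044·V_1 - 0.00002564·V_2 - 0.001786·V_4 = 0.001163
  0.003753·V_2 - 0.00002564·V_1 - 0.003704·V_4 = 0
  0.005552·V_4 - 0.001786·V_1 - 0.003704·V_2 = 0
Solving these 3 simultaneous equations (Gaussian elimination) gives:
  V_1 = 3.699 V, V_2 = 3.512 V, V_4 = 3.533 V
Part 1:
  Read off the nodal solution: V_1 = 3.699 V
Part 2:
  I_R1 = (V_0 - V_1)/R1 = (5 - 3.699)/4300 = 0.0003025 A
  Magnitude: I_R1 = 0.0003025 A
Part 3:
  I_R1 = (V_0 - V_1)/R1 = (5 - 3.699)/4300 = 0.0003025 A
  P_R1 = I_R1² × R1 = (0.0003025)² × 4300 = 0.0003934 W
Part 4:
  Power in each resistor, P = (ΔV)²/R:
    P_R1 = (5 - 3.699)²/4300 = 0.0003934 W
    P_R2 = (3.699 - 3.512)²/39000 = 0.0000009009 W
    P_R3 = (3.512 - 0)²/43000 = 0.0002868 W
    P_R4 = (3.699 - 3.533)²/560 = 0.00004962 W
    P_R5 = (3.512 - 3.533)²/270 = 0.000001595 W
    P_R6 = (0 - 3.533)²/16000 = 0.00078 W
  P_total = P_R1 + P_R2 + P_R3 + P_R4 + P_R5 + P_R6 = 0.001512 W

Final answers:
1. V_1 = 3.699 V
2. I_R1 = 0.0003025 A
3. P_R1 = 0.0003934 W
4. P_total = 0.001512 W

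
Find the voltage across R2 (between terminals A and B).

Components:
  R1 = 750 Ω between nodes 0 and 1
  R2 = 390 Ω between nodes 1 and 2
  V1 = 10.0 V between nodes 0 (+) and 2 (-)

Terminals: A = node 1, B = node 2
R1 and R2 are in series across V1 (node 0 → node 1 → node 2), and the output A–B is taken across R2, so this is a voltage divider.
Series current: I = V1/(R1 + R2) = 10/(750 + 390) = 10/1140 = 0.008772 A
V_R2 = I × R2 = V1 × R2/(R1 + R2) = 10 × 390/1140 = 3.421 V

Final answer: 3.421 V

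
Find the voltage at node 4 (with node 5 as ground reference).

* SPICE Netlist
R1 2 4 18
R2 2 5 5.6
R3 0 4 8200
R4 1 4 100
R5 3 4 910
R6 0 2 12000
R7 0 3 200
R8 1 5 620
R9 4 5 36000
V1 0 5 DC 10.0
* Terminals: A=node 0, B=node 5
Nodal analysis, taking node 5 as the 0 V reference.
Source V1 fixes V_0 = 10 V.
KCL at each unknown node (sum of currents leaving = 0; resistances in Ω):
  Node 1: (V_1 - V_4)/100 + (V_1 - 0)/620 = 0
  Node 2: (V_2 - V_4)/18 + (V_2 - 0)/5.6 + (V_2 - 10)/12000 = 0
  Node 3: (V_3 - V_4)/910 + (V_3 - 10)/200 = 0
  Node 4: (V_4 - V_2)/18 + (V_4 - 10)/8200 + (V_4 - V_1)/100 + (V_4 - V_3)/910 + (V_4 - 0)/36000 = 0
Collecting terms (coefficients in siemens):
  0.01161·V_1 - 0.01·V_4 = 0
  0.2342·V_2 - 0.05556·V_4 = 0.0008333
  0.006099·V_3 - 0.001099·V_4 = 0.05
  0.0668·V_4 - 0.01·V_1 - 0.05556·V_2 - 0.001099·V_3 = 0.00122
Solving these 4 simultaneous equations (Gaussian elimination) gives:
  V_1 = 0.2003 V, V_2 = 0.05874 V, V_3 = 8.24 V, V_4 = 0.2326 V
The requested potential is V_4 = 0.2326 V.

Final answer: V_4 = 0.2326 V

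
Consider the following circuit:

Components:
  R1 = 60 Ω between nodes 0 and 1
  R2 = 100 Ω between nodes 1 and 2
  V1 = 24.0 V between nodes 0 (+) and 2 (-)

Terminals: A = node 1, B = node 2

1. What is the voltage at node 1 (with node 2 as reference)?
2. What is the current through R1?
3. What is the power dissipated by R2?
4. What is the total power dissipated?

Nodal analysis, taking node 2 as the 0 V reference.
Source V1 fixes V_0 = 24 V.
KCL at each unknown node (sum of currents leaving = 0; resistances in Ω):
  Node 1: (V_1 - 24)/60 + (V_1 - 0)/100 = 0
Collecting terms: 0.02667 × V_1 = 0.4  =>  V_1 = 15 V
Part 1:
  Read off the nodal solution: V_1 = 15 V
Part 2:
  I_R1 = (V_0 - V_1)/R1 = (24 - 15)/60 = 0.15 A
  Magnitude: I_R1 = 0.15 A
Part 3:
  I_R2 = (V_1 - V_2)/R2 = (15 - 0)/100 = 0.15 A
  P_R2 = I_R2² × R2 = (0.15)² × 100 = 2.25 W
Part 4:
  Power in each resistor, P = (ΔV)²/R:
    P_R1 = (24 - 15)²/60 = 1.35 W
    P_R2 = (15 - 0)²/100 = 2.25 W
  P_total = P_R1 + P_R2 = 3.6 W

Final answers:
1. V_1 = 15 V
2. I_R1 = 0.15 A
3. P_R2 = 2.25 W
4. P_total = 3.6 W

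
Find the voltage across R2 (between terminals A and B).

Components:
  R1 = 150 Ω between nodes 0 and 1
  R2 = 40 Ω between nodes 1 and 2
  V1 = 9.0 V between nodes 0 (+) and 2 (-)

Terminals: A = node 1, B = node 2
R1 and R2 are in series across V1 (node 0 → node 1 → node 2), and the output A–B is taken across R2, so this is a voltage divider.
Series current: I = V1/(R1 + R2) = 9/(150 + 40) = 9/190 = 0.04737 A
V_R2 = I × R2 = V1 × R2/(R1 + R2) = 9 × 40/190 = 1.895 V

Final answer: 1.895 V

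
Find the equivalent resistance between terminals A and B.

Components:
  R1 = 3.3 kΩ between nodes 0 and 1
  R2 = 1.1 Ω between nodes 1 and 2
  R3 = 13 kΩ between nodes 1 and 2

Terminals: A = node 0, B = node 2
Reduce the network between node 0 (A) and node 2 (B) by series/parallel combination:
  Rp1 = R2 ‖ R3 (parallel, both between nodes 1 and 2) = 1/(1/1.1 + 1/13000) = 1.1 Ω
  Rs1 = R1 + Rp1 (series, joined only at node 1) = 3300 + 1.1 = 3301 Ω
R_eq = 3.301 kΩ

Final answer: 3.301 kΩ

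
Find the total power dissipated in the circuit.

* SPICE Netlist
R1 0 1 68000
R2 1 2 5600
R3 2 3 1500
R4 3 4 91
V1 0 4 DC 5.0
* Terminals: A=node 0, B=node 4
Nodal analysis, taking node 4 as the 0 V reference.
Source V1 fixes V_0 = 5 V.
KCL at each unknown node (sum of currents leaving = 0; resistances in Ω):
  Node 1: (V_1 - 5)/68000 + (V_1 - V_2)/5600 = 0
  Node 2: (V_2 - V_1)/5600 + (V_2 - V_3)/1500 = 0
  Node 3: (V_3 - V_2)/1500 + (V_3 - 0)/91 = 0
Collecting terms (coefficients in siemens):
  0.0001933·V_1 - 0.0001786·V_2 = 0.00007353
  0.0008452·V_2 - 0.0001786·V_1 - 0.0006667·V_3 = 0
  0.01166·V_3 - 0.0006667·V_2 = 0
Solving these 3 simultaneous equations (Gaussian elimination) gives:
  V_1 = 0.4782 V, V_2 = 0.1058 V, V_3 = 0.006051 V
Power in each resistor, P = (ΔV)²/R:
  P_R1 = (5 - 0.4782)²/68000 = 0.0003007 W
  P_R2 = (0.4782 - 0.1058)²/5600 = 0.00002476 W
  P_R3 = (0.1058 - 0.006051)²/1500 = 0.000006633 W
  P_R4 = (0.006051 - 0)²/91 = 0.0000004024 W
P_total = P_R1 + P_R2 + P_R3 + P_R4 = 0.0003325 W

Final answer: 0.0003325 W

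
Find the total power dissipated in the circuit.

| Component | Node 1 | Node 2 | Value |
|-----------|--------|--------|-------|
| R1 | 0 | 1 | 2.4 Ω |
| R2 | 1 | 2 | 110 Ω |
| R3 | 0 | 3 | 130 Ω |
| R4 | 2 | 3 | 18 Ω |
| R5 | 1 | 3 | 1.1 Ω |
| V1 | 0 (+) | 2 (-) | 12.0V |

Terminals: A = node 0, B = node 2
Nodal analysis, taking node 2 as the 0 V reference.
Source V1 fixes V_0 = 12 V.
KCL at each unknown node (sum of currents leaving = 0; resistances in Ω):
  Node 1: (V_1 - 12)/2.4 + (V_1 - 0)/110 + (V_1 - V_3)/1.1 = 0
  Node 3: (V_3 - 12)/130 + (V_3 - 0)/18 + (V_3 - V_1)/1.1 = 0
Collecting terms (coefficients in siemens):
  1.335·V_1 - 0.9091·V_3 = 5
  0.9723·V_3 - 0.9091·V_1 = 0.09231
Determinant D = (1.335)(0.9723) - (-0.9091)(-0.9091) = 0.4715
V_1 = [(5)(0.9723) - (-0.9091)(0.09231)]/D = 10.49 V
V_3 = [(1.335)(0.09231) - (5)(-0.9091)]/D = 9.902 V
Power in each resistor, P = (ΔV)²/R:
  P_R1 = (12 - 10.49)²/2.4 = 0.9506 W
  P_R2 = (10.49 - 0)²/110 = 1 W
  P_R3 = (12 - 9.902)²/130 = 0.03385 W
  P_R4 = (0 - 9.902)²/18 = 5.447 W
  P_R5 = (10.49 - 9.902)²/1.1 = 0.3137 W
P_total = P_R1 + P_R2 + P_R3 + P_R4 + P_R5 = 7.746 W

Final answer: 7.746 W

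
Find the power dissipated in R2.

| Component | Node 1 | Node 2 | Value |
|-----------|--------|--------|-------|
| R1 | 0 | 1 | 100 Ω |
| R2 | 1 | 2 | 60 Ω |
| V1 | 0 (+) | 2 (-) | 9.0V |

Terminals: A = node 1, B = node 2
Nodal analysis, taking node 2 as the 0 V reference.
Source V1 fixes V_0 = 9 V.
KCL at each unknown node (sum of currents leaving = 0; resistances in Ω):
  Node 1: (V_1 - 9)/100 + (V_1 - 0)/60 = 0
Collecting terms: 0.02667 × V_1 = 0.09  =>  V_1 = 3.375 V
I_R2 = (V_1 - V_2)/R2 = (3.375 - 0)/60 = 0.05625 A
P_R2 = I_R2² × R2 = (0.05625)² × 60 = 0.1898 W

Final answer: 0.1898 W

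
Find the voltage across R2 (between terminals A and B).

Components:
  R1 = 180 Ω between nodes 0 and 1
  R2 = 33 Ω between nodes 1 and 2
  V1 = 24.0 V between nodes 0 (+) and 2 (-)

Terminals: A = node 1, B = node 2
R1 and R2 are in series across V1 (node 0 → node 1 → node 2), and the output A–B is taken across R2, so this is a voltage divider.
Series current: I = V1/(R1 + R2) = 24/(180 + 33) = 24/213 = 0.1127 A
V_R2 = I × R2 = V1 × R2/(R1 + R2) = 24 × 33/213 = 3.718 V

Final answer: 3.718 V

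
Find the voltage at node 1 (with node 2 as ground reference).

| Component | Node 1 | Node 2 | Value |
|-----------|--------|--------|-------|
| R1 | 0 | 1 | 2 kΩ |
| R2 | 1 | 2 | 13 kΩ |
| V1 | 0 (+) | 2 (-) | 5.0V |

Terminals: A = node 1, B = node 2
Nodal analysis, taking node 2 as the 0 V reference.
Source V1 fixes V_0 = 5 V.
KCL at each unknown node (sum of currents leaving = 0; resistances in Ω):
  Node 1: (V_1 - 5)/2000 + (V_1 - 0)/13000 = 0
Collecting terms: 0.0005769 × V_1 = 0.0025  =>  V_1 = 4.333 V
The requested potential is V_1 = 4.333 V.

Final answer: V_1 = 4.333 V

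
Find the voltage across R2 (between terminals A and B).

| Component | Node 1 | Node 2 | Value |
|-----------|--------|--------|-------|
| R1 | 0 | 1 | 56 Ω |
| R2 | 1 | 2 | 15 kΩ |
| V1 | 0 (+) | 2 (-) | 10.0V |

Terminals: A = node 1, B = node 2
R1 and R2 are in series across V1 (node 0 → node 1 → node 2), and the output A–B is taken across R2, so this is a voltage divider.
Series current: I = V1/(R1 + R2) = 10/(56 + 15000) = 10/15060 = 0.0006642 A
V_R2 = I × R2 = V1 × R2/(R1 + R2) = 10 × 15000/15060 = 9.963 V

Final answer: 9.963 V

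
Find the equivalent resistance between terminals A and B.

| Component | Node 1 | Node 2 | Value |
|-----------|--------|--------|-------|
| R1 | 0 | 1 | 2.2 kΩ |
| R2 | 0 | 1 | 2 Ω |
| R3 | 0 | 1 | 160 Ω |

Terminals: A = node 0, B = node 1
Reduce the network between node 0 (A) and node 1 (B) by series/parallel combination:
  Rp1 = R1 ‖ R2 ‖ R3 (parallel, all between nodes 0 and 1) = 1/(1/2200 + 1/2 + 1/160) = 1.974 Ω
R_eq = 1.974 Ω

Final answer: 1.974 Ω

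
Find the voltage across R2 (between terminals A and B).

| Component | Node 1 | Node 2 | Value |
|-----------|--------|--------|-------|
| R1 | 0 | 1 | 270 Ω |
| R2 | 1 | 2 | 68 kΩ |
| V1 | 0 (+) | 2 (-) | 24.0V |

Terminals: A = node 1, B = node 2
R1 and R2 are in series across V1 (node 0 → node 1 → node 2), and the output A–B is taken across R2, so this is a voltage divider.
Series current: I = V1/(R1 + R2) = 24/(270 + 68000) = 24/68270 = 0.0003515 A
V_R2 = I × R2 = V1 × R2/(R1 + R2) = 24 × 68000/68270 = 23.91 V

Final answer: 23.91 V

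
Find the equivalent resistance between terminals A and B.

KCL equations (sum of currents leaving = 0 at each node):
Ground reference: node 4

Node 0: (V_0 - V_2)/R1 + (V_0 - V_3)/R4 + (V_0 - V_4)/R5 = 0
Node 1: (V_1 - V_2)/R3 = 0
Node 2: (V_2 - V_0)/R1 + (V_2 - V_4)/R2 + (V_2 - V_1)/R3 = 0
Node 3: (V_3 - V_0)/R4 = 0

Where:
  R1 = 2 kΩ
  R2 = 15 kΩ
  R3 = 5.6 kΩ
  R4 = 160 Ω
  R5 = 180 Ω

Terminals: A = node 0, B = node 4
Reduce the network between node 0 (A) and node 4 (B) by series/parallel combination:
  R3 touches the rest of the network only at node 2 (its other end, node 1, goes nowhere), so no current can flow through it — remove it.
  Rs1 = R1 + R2 (series, joined only at node 2) = 2000 + 15000 = 17000 Ω
  Rp1 = R5 ‖ Rs1 (parallel, both between nodes 0 and 4) = 1/(1/180 + 1/17000) = 178.1 Ω
  R4 touches the rest of the network only at node 0 (its other end, node 3, goes nowhere), so no current can flow through it — remove it.
R_eq = 178.1 Ω

Final answer: 178.1 Ω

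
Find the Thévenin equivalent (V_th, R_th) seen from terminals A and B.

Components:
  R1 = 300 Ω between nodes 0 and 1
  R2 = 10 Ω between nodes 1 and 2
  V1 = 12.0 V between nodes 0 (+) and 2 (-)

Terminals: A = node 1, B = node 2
Step 1 — V_th is the open-circuit voltage V_A - V_B (nothing connected across the terminals).
Nodal analysis, taking node 2 as the 0 V reference.
Source V1 fixes V_0 = 12 V.
KCL at each unknown node (sum of currents leaving = 0; resistances in Ω):
  Node 1: (V_1 - 12)/300 + (V_1 - 0)/10 = 0
Collecting terms: 0.1033 × V_1 = 0.04  =>  V_1 = 0.3871 V
V_th = V_1 - V_2 = 0.3871 - 0 = 0.3871 V
Step 2 — R_th: zero the source — replace V1 by a short circuit (node 2 merges into node 0) — and find the resistance seen between A (node 1) and B (node 0).
Reduce the network between node 1 (A) and node 0 (B) by series/parallel combination:
  Rp1 = R1 ‖ R2 (parallel, both between nodes 0 and 1) = 1/(1/300 + 1/10) = 9.677 Ω
R_th = 9.677 Ω

Final answer: V_th = 0.3871 V, R_th = 9.677 Ω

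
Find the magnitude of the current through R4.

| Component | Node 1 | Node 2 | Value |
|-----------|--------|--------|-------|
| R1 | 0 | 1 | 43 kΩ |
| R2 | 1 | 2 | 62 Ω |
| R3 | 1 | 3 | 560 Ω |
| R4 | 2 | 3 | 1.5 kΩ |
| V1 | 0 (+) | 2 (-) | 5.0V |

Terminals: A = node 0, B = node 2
Nodal analysis, taking node 2 as the 0 V reference.
Source V1 fixes V_0 = 5 V.
KCL at each unknown node (sum of currents leaving = 0; resistances in Ω):
  Node 1: (V_1 - 5)/43000 + (V_1 - 0)/62 + (V_1 - V_3)/560 = 0
  Node 3: (V_3 - V_1)/560 + (V_3 - 0)/1500 = 0
Collecting terms (coefficients in siemens):
  0.01794·V_1 - 0.001786·V_3 = 0.0001163
  0.002452·V_3 - 0.001786·V_1 = 0
Determinant D = (0.01794)(0.002452) - (-0.001786)(-0.001786) = 0.0000408
V_1 = [(0.0001163)(0.002452) - (-0.001786)(0)]/D = 0.006989 V
V_3 = [(0.01794)(0) - (0.0001163)(-0.001786)]/D = 0.005089 V
I_R4 = (V_2 - V_3)/R4 = (0 - 0.005089)/1500 = -0.000003393 A
|I_R4| = 0.000003393 A

Final answer: |I_R4| = 3.393e-06 A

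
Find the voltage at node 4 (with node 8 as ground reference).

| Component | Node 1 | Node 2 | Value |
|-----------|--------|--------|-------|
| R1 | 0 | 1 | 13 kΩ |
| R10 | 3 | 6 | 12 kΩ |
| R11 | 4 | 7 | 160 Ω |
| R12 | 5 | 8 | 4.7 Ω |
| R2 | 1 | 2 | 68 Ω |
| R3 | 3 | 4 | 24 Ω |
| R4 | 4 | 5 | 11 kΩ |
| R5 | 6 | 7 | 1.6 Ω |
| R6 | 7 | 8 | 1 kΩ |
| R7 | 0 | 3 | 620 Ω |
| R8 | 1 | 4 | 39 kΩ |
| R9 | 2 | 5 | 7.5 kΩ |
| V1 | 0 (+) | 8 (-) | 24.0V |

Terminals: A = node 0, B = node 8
Nodal analysis, taking node 8 as the 0 V reference.
Source V1 fixes V_0 = 24 V.
KCL at each unknown node (sum of currents leaving = 0; resistances in Ω):
  Node 1: (V_1 - 24)/13000 + (V_1 - V_2)/68 + (V_1 - V_4)/39000 = 0
  Node 2: (V_2 - V_1)/68 + (V_2 - V_5)/7500 = 0
  Node 3: (V_3 - V_4)/24 + (V_3 - 24)/620 + (V_3 - V_6)/12000 = 0
  Node 4: (V_4 - V_3)/24 + (V_4 - V_5)/11000 + (V_4 - V_1)/39000 + (V_4 - V_7)/160 = 0
  Node 5: (V_5 - V_4)/11000 + (V_5 - V_2)/7500 + (V_5 - 0)/4.7 = 0
  Node 6: (V_6 - V_7)/1.6 + (V_6 - V_3)/12000 = 0
  Node 7: (V_7 - V_6)/1.6 + (V_7 - 0)/1000 + (V_7 - V_4)/160 = 0
Collecting terms (coefficients in siemens):
  0.01481·V_1 - 0.01471·V_2 - 0.00002564·V_4 = 0.001846
  0.01484·V_2 - 0.01471·V_1 - 0.0001333·V_5 = 0
  0.04336·V_3 - 0.04167·V_4 - 0.00008333·V_6 = 0.03871
  0.04803·V_4 - 0.00002564·V_1 - 0.04167·V_3 - 0.00009091·V_5 - 0.00625·V_7 = 0
  0.213·V_5 - 0.0001333·V_2 - 0.00009091·V_4 = 0
  0.6251·V_6 - 0.00008333·V_3 - 0.625·V_7 = 0
  0.6322·V_7 - 0.00625·V_4 - 0.625·V_6 = 0
Solving these 7 simultaneous equations (Gaussian elimination) gives:
  V_1 = 9.491 V, V_2 = 9.406 V, V_3 = 15.15 V, V_4 = 14.81 V
  V_5 = 0.01221 V, V_6 = 12.8 V, V_7 = 12.79 V
The requested potential is V_4 = 14.81 V.

Final answer: V_4 = 14.81 V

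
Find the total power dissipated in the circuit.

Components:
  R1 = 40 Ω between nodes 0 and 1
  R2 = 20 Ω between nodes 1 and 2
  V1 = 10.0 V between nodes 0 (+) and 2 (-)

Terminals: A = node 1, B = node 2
Nodal analysis, taking node 2 as the 0 V reference.
Source V1 fixes V_0 = 10 V.
KCL at each unknown node (sum of currents leaving = 0; resistances in Ω):
  Node 1: (V_1 - 10)/40 + (V_1 - 0)/20 = 0
Collecting terms: 0.075 × V_1 = 0.25  =>  V_1 = 3.333 V
Power in each resistor, P = (ΔV)²/R:
  P_R1 = (10 - 3.333)²/40 = 1.111 W
  P_R2 = (3.333 - 0)²/20 = 0.5556 W
P_total = P_R1 + P_R2 = 1.667 W

Final answer: 1.667 W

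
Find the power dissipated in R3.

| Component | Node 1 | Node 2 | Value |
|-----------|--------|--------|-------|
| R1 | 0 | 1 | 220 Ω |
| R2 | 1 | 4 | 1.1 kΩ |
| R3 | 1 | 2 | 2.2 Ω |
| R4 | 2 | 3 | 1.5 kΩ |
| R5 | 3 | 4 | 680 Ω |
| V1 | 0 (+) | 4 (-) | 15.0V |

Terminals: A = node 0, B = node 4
Nodal analysis, taking node 4 as the 0 V reference.
Source V1 fixes V_0 = 15 V.
KCL at each unknown node (sum of currents leaving = 0; resistances in Ω):
  Node 1: (V_1 - 15)/220 + (V_1 - 0)/1100 + (V_1 - V_2)/2.2 = 0
  Node 2: (V_2 - V_1)/2.2 + (V_2 - V_3)/1500 = 0
  Node 3: (V_3 - V_2)/1500 + (V_3 - 0)/680 = 0
Collecting terms (coefficients in siemens):
  0.46·V_1 - 0.4545·V_2 = 0.06818
  0.4552·V_2 - 0.4545·V_1 - 0.0006667·V_3 = 0
  0.002137·V_3 - 0.0006667·V_2 = 0
Solving these 3 simultaneous equations (Gaussian elimination) gives:
  V_1 = 11.53 V, V_2 = 11.52 V, V_3 = 3.593 V
I_R3 = (V_1 - V_2)/R3 = (11.53 - 11.52)/2.2 = 0.005284 A
P_R3 = I_R3² × R3 = (0.005284)² × 2.2 = 0.00006143 W

Final answer: 6.143e-05 W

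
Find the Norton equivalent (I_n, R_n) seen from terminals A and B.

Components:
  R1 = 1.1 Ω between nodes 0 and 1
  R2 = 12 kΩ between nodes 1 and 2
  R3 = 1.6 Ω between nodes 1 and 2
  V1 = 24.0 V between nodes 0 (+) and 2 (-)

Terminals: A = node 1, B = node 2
Find the Thévenin equivalent first; then I_n = V_th/R_th and R_n = R_th.
Step 1 — V_th is the open-circuit voltage V_A - V_B (nothing connected across the terminals).
Nodal analysis, taking node 2 as the 0 V reference.
Source V1 fixes V_0 = 24 V.
KCL at each unknown node (sum of currents leaving = 0; resistances in Ω):
  Node 1: (V_1 - 24)/1.1 + (V_1 - 0)/12000 + (V_1 - 0)/1.6 = 0
Collecting terms: 1.534 × V_1 = 21.82  =>  V_1 = 14.22 V
V_th = V_1 - V_2 = 14.22 - 0 = 14.22 V
Step 2 — R_th: zero the source — replace V1 by a short circuit (node 2 merges into node 0) — and find the resistance seen between A (node 1) and B (node 0).
Reduce the network between node 1 (A) and node 0 (B) by series/parallel combination:
  Rp1 = R1 ‖ R2 ‖ R3 (parallel, all between nodes 0 and 1) = 1/(1/1.1 + 1/12000 + 1/1.6) = 0.6518 Ω
R_th = 0.6518 Ω
I_n = V_th/R_th = 14.22/0.6518 = 21.82 A, and R_n = R_th = 0.6518 Ω

Final answer: I_n = 21.82 A, R_n = 0.6518 Ω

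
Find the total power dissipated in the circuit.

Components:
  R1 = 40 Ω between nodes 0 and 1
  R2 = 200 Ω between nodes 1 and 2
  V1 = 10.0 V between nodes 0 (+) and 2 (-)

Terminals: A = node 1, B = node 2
Nodal analysis, taking node 2 as the 0 V reference.
Source V1 fixes V_0 = 10 V.
KCL at each unknown node (sum of currents leaving = 0; resistances in Ω):
  Node 1: (V_1 - 10)/40 + (V_1 - 0)/200 = 0
Collecting terms: 0.03 × V_1 = 0.25  =>  V_1 = 8.333 V
Power in each resistor, P = (ΔV)²/R:
  P_R1 = (10 - 8.333)²/40 = 0.06944 W
  P_R2 = (8.333 - 0)²/200 = 0.3472 W
P_total = P_R1 + P_R2 = 0.4167 W

Final answer: 0.4167 W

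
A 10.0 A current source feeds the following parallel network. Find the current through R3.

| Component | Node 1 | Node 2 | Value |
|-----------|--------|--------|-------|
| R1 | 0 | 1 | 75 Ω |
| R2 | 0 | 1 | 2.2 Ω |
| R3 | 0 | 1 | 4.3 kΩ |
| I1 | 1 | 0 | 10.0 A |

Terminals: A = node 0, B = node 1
All resistors sit directly between nodes 0 and 1, so they are in parallel and share one voltage V; the full source current 10 A splits among them.
1/R_par = 1/75 + 1/2.2 + 1/4300 = 0.4681 S  =>  R_par = 2.136 Ω
V = I × R_par = 10 × 2.136 = 21.36 V
I_R3 = V/R3 = 21.36/4300 = 0.004968 A

Final answer: 0.004968 A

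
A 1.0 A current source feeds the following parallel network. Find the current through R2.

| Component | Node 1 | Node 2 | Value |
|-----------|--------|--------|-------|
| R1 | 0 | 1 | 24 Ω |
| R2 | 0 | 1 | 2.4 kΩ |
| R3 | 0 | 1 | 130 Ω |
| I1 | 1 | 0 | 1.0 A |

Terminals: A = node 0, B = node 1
All resistors sit directly between nodes 0 and 1, so they are in parallel and share one voltage V; the full source current 1 A splits among them.
1/R_par = 1/24 + 1/2400 + 1/130 = 0.04978 S  =>  R_par = 20.09 Ω
V = I × R_par = 1 × 20.09 = 20.09 V
I_R2 = V/R2 = 20.09/2400 = 0.008371 A

Final answer: 0.008371 A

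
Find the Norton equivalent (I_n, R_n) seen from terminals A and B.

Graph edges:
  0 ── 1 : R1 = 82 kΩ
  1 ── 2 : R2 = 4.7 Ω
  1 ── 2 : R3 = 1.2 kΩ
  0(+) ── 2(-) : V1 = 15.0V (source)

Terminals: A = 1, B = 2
Find the Thévenin equivalent first; then I_n = V_th/R_th and R_n = R_th.
Step 1 — V_th is the open-circuit voltage V_A - V_B (nothing connected across the terminals).
Nodal analysis, taking node 2 as the 0 V reference.
Source V1 fixes V_0 = 15 V.
KCL at each unknown node (sum of currents leaving = 0; resistances in Ω):
  Node 1: (V_1 - 15)/82000 + (V_1 - 0)/4.7 + (V_1 - 0)/1200 = 0
Collecting terms: 0.2136 × V_1 = 0.0001829  =>  V_1 = 0.0008564 V
V_th = V_1 - V_2 = 0.0008564 - 0 = 0.0008564 V
Step 2 — R_th: zero the source — replace V1 by a short circuit (node 2 merges into node 0) — and find the resistance seen between A (node 1) and B (node 0).
Reduce the network between node 1 (A) and node 0 (B) by series/parallel combination:
  Rp1 = R1 ‖ R2 ‖ R3 (parallel, all between nodes 0 and 1) = 1/(1/82000 + 1/4.7 + 1/1200) = 4.681 Ω
R_th = 4.681 Ω
I_n = V_th/R_th = 0.0008564/4.681 = 0.0001829 A, and R_n = R_th = 4.681 Ω

Final answer: I_n = 0.0001829 A, R_n = 4.681 Ω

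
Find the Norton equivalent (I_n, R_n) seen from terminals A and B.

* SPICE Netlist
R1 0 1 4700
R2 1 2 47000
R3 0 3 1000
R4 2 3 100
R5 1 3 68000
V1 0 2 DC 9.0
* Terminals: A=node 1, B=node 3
Find the Thévenin equivalent first; then I_n = V_th/R_th and R_n = R_th.
Step 1 — V_th is the open-circuit voltage V_A - V_B (nothing connected across the terminals).
Nodal analysis, taking node 2 as the 0 V reference.
Source V1 fixes V_0 = 9 V.
KCL at each unknown node (sum of currents leaving = 0; resistances in Ω):
  Node 1: (V_1 - 9)/4700 + (V_1 - 0)/47000 + (V_1 - V_3)/68000 = 0
  Node 3: (V_3 - 9)/1000 + (V_3 - 0)/100 + (V_3 - V_1)/68000 = 0
Collecting terms (coefficients in siemens):
  0.0002487·V_1 - 0.00001471·V_3 = 0.001915
  0.01101·V_3 - 0.00001471·V_1 = 0.009
Determinant D = (0.0002487)(0.01101) - (-0.00001471)(-0.00001471) = 0.00000274
V_1 = [(0.001915)(0.01101) - (-0.00001471)(0.009)]/D = 7.747 V
V_3 = [(0.0002487)(0.009) - (0.001915)(-0.00001471)]/D = 0.8274 V
V_th = V_1 - V_3 = 7.747 - 0.8274 = 6.92 V
Step 2 — R_th: zero the source — replace V1 by a short circuit (node 2 merges into node 0) — and find the resistance seen between A (node 1) and B (node 3).
Reduce the network between node 1 (A) and node 3 (B) by series/parallel combination:
  Rp1 = R1 ‖ R2 (parallel, both between nodes 0 and 1) = 1/(1/4700 + 1/47000) = 4273 Ω
  Rp2 = R3 ‖ R4 (parallel, both between nodes 0 and 3) = 1/(1/1000 + 1/100) = 90.91 Ω
  Rs1 = Rp1 + Rp2 (series, joined only at node 0) = 4273 + 90.91 = 4364 Ω
  Rp3 = R5 ‖ Rs1 (parallel, both between nodes 1 and 3) = 1/(1/68000 + 1/4364) = 4101 Ω
R_th = 4.101 kΩ
I_n = V_th/R_th = 6.92/4101 = 0.001687 A, and R_n = R_th = 4.101 kΩ

Final answer: I_n = 0.001687 A, R_n = 4.101 kΩ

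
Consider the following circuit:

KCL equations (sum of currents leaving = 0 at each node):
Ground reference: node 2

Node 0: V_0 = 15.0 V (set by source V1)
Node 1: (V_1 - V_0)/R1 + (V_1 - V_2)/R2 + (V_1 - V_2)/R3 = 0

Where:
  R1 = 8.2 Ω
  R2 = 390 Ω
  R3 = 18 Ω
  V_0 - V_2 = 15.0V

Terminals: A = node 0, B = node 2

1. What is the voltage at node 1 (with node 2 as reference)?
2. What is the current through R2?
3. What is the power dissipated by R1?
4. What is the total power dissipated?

Nodal analysis, taking node 2 as the 0 V reference.
Source V1 fixes V_0 = 15 V.
KCL at each unknown node (sum of currents leaving = 0; resistances in Ω):
  Node 1: (V_1 - 15)/8.2 + (V_1 - 0)/390 + (V_1 - 0)/18 = 0
Collecting terms: 0.1801 × V_1 = 1.829  =>  V_1 = 10.16 V
Part 1:
  Read off the nodal solution: V_1 = 10.16 V
Part 2:
  I_R2 = (V_1 - V_2)/R2 = (10.16 - 0)/390 = 0.02605 A
  Magnitude: I_R2 = 0.02605 A
Part 3:
  I_R1 = (V_0 - V_1)/R1 = (15 - 10.16)/8.2 = 0.5904 A
  P_R1 = I_R1² × R1 = (0.5904)² × 8.2 = 2.858 W
Part 4:
  Power in each resistor, P = (ΔV)²/R:
    P_R1 = (15 - 10.16)²/8.2 = 2.858 W
    P_R2 = (10.16 - 0)²/390 = 0.2646 W
    P_R3 = (10.16 - 0)²/18 = 5.733 W
  P_total = P_R1 + P_R2 + P_R3 = 8.856 W

Final answers:
1. V_1 = 10.16 V
2. I_R2 = 0.02605 A
3. P_R1 = 2.858 W
4. P_total = 8.856 W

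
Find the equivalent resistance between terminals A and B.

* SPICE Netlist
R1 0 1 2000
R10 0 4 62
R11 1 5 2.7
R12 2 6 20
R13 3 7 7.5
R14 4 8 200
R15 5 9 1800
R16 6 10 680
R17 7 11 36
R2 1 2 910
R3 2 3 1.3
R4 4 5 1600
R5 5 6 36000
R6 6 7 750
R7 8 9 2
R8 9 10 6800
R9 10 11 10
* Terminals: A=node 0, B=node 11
The network is not a plain series/parallel combination. Inject a 1 A test current into terminal A (node 0) and return it from terminal B (node 11); then R_eq = V_A / (1 A).
Nodal analysis, taking node 11 as the 0 V reference.
Current source I_test pushes 1 A into node 0 and draws it out of node 11.
KCL at each unknown node (sum of currents leaving = 0; resistances in Ω):
  Node 0: (V_0 - V_1)/2000 + (V_0 - V_4)/62 - 1 = 0
  Node 1: (V_1 - V_0)/2000 + (V_1 - V_2)/910 + (V_1 - V_5)/2.7 = 0
  Node 2: (V_2 - V_1)/910 + (V_2 - V_3)/1.3 + (V_2 - V_6)/20 = 0
  Node 3: (V_3 - V_2)/1.3 + (V_3 - V_7)/7.5 = 0
  Node 4: (V_4 - V_0)/62 + (V_4 - V_5)/1600 + (V_4 - V_8)/200 = 0
  Node 5: (V_5 - V_1)/2.7 + (V_5 - V_4)/1600 + (V_5 - V_6)/36000 + (V_5 - V_9)/1800 = 0
  Node 6: (V_6 - V_2)/20 + (V_6 - V_5)/36000 + (V_6 - V_7)/750 + (V_6 - V_10)/680 = 0
  Node 7: (V_7 - V_3)/7.5 + (V_7 - V_6)/750 + (V_7 - 0)/36 = 0
  Node 8: (V_8 - V_4)/200 + (V_8 - V_9)/2 = 0
  Node 9: (V_9 - V_5)/1800 + (V_9 - V_8)/2 + (V_9 - V_10)/6800 = 0
  Node 10: (V_10 - V_6)/680 + (V_10 - V_9)/6800 + (V_10 - 0)/10 = 0
Collecting terms (coefficients in siemens):
  0.01663·V_0 - 0.0005·V_1 - 0.01613·V_4 = 1
  0.372·V_1 - 0.0005·V_0 - 0.001099·V_2 - 0.3704·V_5 = 0
  0.8203·V_2 - 0.001099·V_1 - 0.7692·V_3 - 0.05·V_6 = 0
  0.9026·V_3 - 0.7692·V_2 - 0.1333·V_7 = 0
  0.02175·V_4 - 0.01613·V_0 - 0.000625·V_5 - 0.005·V_8 = 0
  0.3716·V_5 - 0.3704·V_1 - 0.000625·V_4 - 0.00002778·V_6 - 0.0005556·V_9 = 0
  0.05283·V_6 - 0.05·V_2 - 0.00002778·V_5 - 0.001333·V_7 - 0.001471·V_10 = 0
  0.1624·V_7 - 0.1333·V_3 - 0.001333·V_6 = 0
  0.505·V_8 - 0.005·V_4 - 0.5·V_9 = 0
  0.5007·V_9 - 0.0005556·V_5 - 0.5·V_8 - 0.0001471·V_10 = 0
  0.1016·V_10 - 0.001471·V_6 - 0.0001471·V_9 = 0
Solving these 11 simultaneous equations (Gaussian elimination) gives:
  V_0 = 1318 V, V_1 = 767.2 V, V_2 = 34.8 V, V_3 = 33.8 V
  V_4 = 1273 V, V_5 = 768.6 V, V_6 = 34.11 V, V_7 = 28.02 V
  V_8 = 1191 V, V_9 = 1191 V, V_10 = 2.217 V
R_eq = V_0 / 1 A = 1318 Ω = 1.318 kΩ

Final answer: 1.318 kΩ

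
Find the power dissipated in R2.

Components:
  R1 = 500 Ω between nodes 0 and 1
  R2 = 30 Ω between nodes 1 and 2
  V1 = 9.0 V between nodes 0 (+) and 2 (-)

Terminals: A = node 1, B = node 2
Nodal analysis, taking node 2 as the 0 V reference.
Source V1 fixes V_0 = 9 V.
KCL at each unknown node (sum of currents leaving = 0; resistances in Ω):
  Node 1: (V_1 - 9)/500 + (V_1 - 0)/30 = 0
Collecting terms: 0.03533 × V_1 = 0.018  =>  V_1 = 0.5094 V
I_R2 = (V_1 - V_2)/R2 = (0.5094 - 0)/30 = 0.01698 A
P_R2 = I_R2² × R2 = (0.01698)² × 30 = 0.008651 W

Final answer: 0.008651 W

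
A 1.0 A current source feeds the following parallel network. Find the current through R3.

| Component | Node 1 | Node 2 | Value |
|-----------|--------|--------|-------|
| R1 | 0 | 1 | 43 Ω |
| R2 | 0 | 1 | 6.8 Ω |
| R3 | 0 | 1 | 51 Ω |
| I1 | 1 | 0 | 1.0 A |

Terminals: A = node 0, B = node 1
All resistors sit directly between nodes 0 and 1, so they are in parallel and share one voltage V; the full source current 1 A splits among them.
1/R_par = 1/43 + 1/6.8 + 1/51 = 0.1899 S  =>  R_par = 5.265 Ω
V = I × R_par = 1 × 5.265 = 5.265 V
I_R3 = V/R3 = 5.265/51 = 0.1032 A

Final answer: 0.1032 A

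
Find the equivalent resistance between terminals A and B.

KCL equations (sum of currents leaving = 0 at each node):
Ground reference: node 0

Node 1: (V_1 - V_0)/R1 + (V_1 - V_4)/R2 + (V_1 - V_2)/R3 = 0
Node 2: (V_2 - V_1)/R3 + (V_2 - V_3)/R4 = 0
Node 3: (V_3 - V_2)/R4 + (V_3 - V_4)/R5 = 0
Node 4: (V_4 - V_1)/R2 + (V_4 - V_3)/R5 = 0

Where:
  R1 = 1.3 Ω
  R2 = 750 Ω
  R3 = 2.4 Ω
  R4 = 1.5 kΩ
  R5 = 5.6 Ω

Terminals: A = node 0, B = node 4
Reduce the network between node 0 (A) and node 4 (B) by series/parallel combination:
  Rs1 = R3 + R4 (series, joined only at node 2) = 2.4 + 1500 = 1502 Ω
  Rs2 = R5 + Rs1 (series, joined only at node 3) = 5.6 + 1502 = 1508 Ω
  Rp1 = R2 ‖ Rs2 (parallel, both between nodes 1 and 4) = 1/(1/750 + 1/1508) = 500.9 Ω
  Rs3 = R1 + Rp1 (series, joined only at node 1) = 1.3 + 500.9 = 502.2 Ω
R_eq = 502.2 Ω

Final answer: 502.2 Ω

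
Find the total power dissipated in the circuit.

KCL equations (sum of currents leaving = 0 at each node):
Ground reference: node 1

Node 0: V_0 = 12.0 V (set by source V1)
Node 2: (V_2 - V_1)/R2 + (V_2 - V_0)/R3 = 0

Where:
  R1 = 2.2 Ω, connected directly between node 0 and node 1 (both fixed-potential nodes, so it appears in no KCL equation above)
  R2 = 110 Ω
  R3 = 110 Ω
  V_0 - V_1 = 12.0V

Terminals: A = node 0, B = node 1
Nodal analysis, taking node 1 as the 0 V reference.
Source V1 fixes V_0 = 12 V.
KCL at each unknown node (sum of currents leaving = 0; resistances in Ω):
  Node 2: (V_2 - 0)/110 + (V_2 - 12)/110 = 0
Collecting terms: 0.01818 × V_2 = 0.1091  =>  V_2 = 6 V
Power in each resistor, P = (ΔV)²/R:
  P_R1 = (12 - 0)²/2.2 = 65.45 W
  P_R2 = (0 - 6)²/110 = 0.3273 W
  P_R3 = (12 - 6)²/110 = 0.3273 W
P_total = P_R1 + P_R2 + P_R3 = 66.11 W

Final answer: 66.11 W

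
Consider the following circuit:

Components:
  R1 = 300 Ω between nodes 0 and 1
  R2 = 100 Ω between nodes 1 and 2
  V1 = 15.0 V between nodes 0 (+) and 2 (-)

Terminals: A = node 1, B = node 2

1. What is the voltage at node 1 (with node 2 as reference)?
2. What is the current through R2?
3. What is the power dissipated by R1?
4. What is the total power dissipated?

Nodal analysis, taking node 2 as the 0 V reference.
Source V1 fixes V_0 = 15 V.
KCL at each unknown node (sum of currents leaving = 0; resistances in Ω):
  Node 1: (V_1 - 15)/300 + (V_1 - 0)/100 = 0
Collecting terms: 0.01333 × V_1 = 0.05  =>  V_1 = 3.75 V
Part 1:
  Read off the nodal solution: V_1 = 3.75 V
Part 2:
  I_R2 = (V_1 - V_2)/R2 = (3.75 - 0)/100 = 0.0375 A
  Magnitude: I_R2 = 0.0375 A
Part 3:
  I_R1 = (V_0 - V_1)/R1 = (15 - 3.75)/300 = 0.0375 A
  P_R1 = I_R1² × R1 = (0.0375)² × 300 = 0.4219 W
Part 4:
  Power in each resistor, P = (ΔV)²/R:
    P_R1 = (15 - 3.75)²/300 = 0.4219 W
    P_R2 = (3.75 - 0)²/100 = 0.1406 W
  P_total = P_R1 + P_R2 = 0.5625 W

Final answers:
1. V_1 = 3.75 V
2. I_R2 = 0.0375 A
3. P_R1 = 0.4219 W
4. P_total = 0.5625 W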